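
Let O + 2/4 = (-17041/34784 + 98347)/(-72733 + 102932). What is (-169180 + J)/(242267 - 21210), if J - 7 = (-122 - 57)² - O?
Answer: -144052110202111/232207560730912 ≈ -0.62036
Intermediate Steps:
O = 2895663999/1050442016 (O = -½ + (-17041/34784 + 98347)/(-72733 + 102932) = -½ + (-17041*1/34784 + 98347)/30199 = -½ + (-17041/34784 + 98347)*(1/30199) = -½ + (3420885007/34784)*(1/30199) = -½ + 3420885007/1050442016 = 2895663999/1050442016 ≈ 2.7566)
J = 33661670064769/1050442016 (J = 7 + ((-122 - 57)² - 1*2895663999/1050442016) = 7 + ((-179)² - 2895663999/1050442016) = 7 + (32041 - 2895663999/1050442016) = 7 + 33654316970657/1050442016 = 33661670064769/1050442016 ≈ 32045.)
(-169180 + J)/(242267 - 21210) = (-169180 + 33661670064769/1050442016)/(242267 - 21210) = -144052110202111/1050442016/221057 = -144052110202111/1050442016*1/221057 = -144052110202111/232207560730912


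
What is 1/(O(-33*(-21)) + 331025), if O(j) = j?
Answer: 1/331718 ≈ 3.0146e-6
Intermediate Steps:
1/(O(-33*(-21)) + 331025) = 1/(-33*(-21) + 331025) = 1/(693 + 331025) = 1/331718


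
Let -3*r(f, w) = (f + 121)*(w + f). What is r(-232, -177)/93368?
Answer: -15133/93368 ≈ -0.16208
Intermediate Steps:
r(f, w) = -(121 + f)*(f + w)/3 (r(f, w) = -(f + 121)*(w + f)/3 = -(121 + f)*(f + w)/3)
r(-232, -177)/93368 = (-121/3*(-232) - 121/3*(-177) - 1/3*(-232)**2 - 1/3*(-232)*(-177))/93368 = (28072/3 + 7139 - 1/3*53824 - 13688)*(1/93368) = (28072/3 + 7139 - 53824/3 - 13688)*(1/93368) = -15133*1/93368 = -15133/93368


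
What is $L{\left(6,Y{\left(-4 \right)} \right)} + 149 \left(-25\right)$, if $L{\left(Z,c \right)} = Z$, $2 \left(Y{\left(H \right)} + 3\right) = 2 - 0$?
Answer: $-3719$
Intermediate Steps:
$Y{\left(H \right)} = -2$ ($Y{\left(H \right)} = -3 + \frac{2 - 0}{2} = -3 + \frac{2 + 0}{2} = -3 + \frac{1}{2} \cdot 2 = -3 + 1 = -2$)
$L{\left(6,Y{\left(-4 \right)} \right)} + 149 \left(-25\right) = 6 + 149 \left(-25\right) = 6 - 3725 = -3719$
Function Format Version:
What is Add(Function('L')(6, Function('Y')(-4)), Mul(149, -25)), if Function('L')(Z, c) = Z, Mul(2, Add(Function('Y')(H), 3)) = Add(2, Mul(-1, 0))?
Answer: -3719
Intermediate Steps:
Function('Y')(H) = -2 (Function('Y')(H) = Add(-3, Mul(Rational(1, 2), Add(2, Mul(-1, 0)))) = Add(-3, Mul(Rational(1, 2), Add(2, 0))) = Add(-3, Mul(Rational(1, 2), 2)) = Add(-3, 1) = -2)
Add(Function('L')(6, Function('Y')(-4)), Mul(149, -25)) = Add(6, Mul(149, -25)) = Add(6, -3725) = -3719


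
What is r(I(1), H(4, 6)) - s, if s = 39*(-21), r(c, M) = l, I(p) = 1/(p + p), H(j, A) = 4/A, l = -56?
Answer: 763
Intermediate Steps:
I(p) = 1/(2*p)
r(c, M) = -56
s = -819
r(I(1), H(4, 6)) - s = -56 - 1*(-819) = -56 + 819 = 763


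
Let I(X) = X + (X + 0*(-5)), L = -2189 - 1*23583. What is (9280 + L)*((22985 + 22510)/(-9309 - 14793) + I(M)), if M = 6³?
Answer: -9498080886/1339 ≈ -7.0934e+6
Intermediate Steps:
M = 216
L = -25772 (L = -2189 - 23583 = -25772)
I(X) = 2*X (I(X) = X + (X + 0) = X + X = 2*X)
(9280 + L)*((22985 + 22510)/(-9309 - 14793) + I(M)) = (9280 - 25772)*((22985 + 22510)/(-9309 - 14793) + 2*216) = -16492*(45495/(-24102) + 432) = -16492*(45495*(-1/24102) + 432) = -16492*(-5055/2678 + 432) = -16492*1151841/2678 = -9498080886/1339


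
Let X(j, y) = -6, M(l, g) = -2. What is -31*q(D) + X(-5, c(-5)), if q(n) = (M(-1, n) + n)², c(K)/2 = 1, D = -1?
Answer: -285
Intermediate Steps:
c(K) = 2 (c(K) = 2*1 = 2)
q(n) = (-2 + n)²
-31*q(D) + X(-5, c(-5)) = -31*(-2 - 1)² - 6 = -31*(-3)² - 6 = -31*9 - 6 = -279 - 6 = -285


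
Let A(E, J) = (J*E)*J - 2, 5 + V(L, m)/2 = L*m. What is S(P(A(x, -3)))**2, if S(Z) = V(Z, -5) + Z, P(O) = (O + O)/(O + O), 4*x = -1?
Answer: 361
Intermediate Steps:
x = -1/4 (x = (1/4)*(-1) = -1/4 ≈ -0.25000)
V(L, m) = -10 + 2*L*m (V(L, m) = -10 + 2*(L*m) = -10 + 2*L*m)
A(E, J) = -2 + E*J**2 (A(E, J) = (E*J)*J - 2 = E*J**2 - 2 = -2 + E*J**2)
P(O) = 1 (P(O) = (2*O)/((2*O)) = (2*O)*(1/(2*O)) = 1)
S(Z) = -10 - 9*Z (S(Z) = (-10 + 2*Z*(-5)) + Z = (-10 - 10*Z) + Z = -10 - 9*Z)
S(P(A(x, -3)))**2 = (-10 - 9*1)**2 = (-10 - 9)**2 = (-19)**2 = 361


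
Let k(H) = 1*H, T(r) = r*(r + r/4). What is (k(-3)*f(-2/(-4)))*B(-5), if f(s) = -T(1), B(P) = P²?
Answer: 375/4 ≈ 93.750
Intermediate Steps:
T(r) = 5*r²/4 (T(r) = r*(r + r*(¼)) = r*(r + r/4) = r*(5*r/4) = 5*r²/4)
k(H) = H
f(s) = -5/4 (f(s) = -5*1²/4 = -5/4)
(k(-3)*f(-2/(-4)))*B(-5) = -3*(-5/4)*(-5)² = (15/4)*25 = 375/4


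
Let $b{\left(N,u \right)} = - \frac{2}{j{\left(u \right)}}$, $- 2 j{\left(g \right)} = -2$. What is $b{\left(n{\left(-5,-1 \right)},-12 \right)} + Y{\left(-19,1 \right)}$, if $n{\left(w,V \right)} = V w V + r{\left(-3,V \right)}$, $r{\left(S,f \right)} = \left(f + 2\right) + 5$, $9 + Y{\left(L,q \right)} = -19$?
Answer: $-30$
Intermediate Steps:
$Y{\left(L,q \right)} = -28$ ($Y{\left(L,q \right)} = -9 - 19 = -28$)
$j{\left(g \right)} = 1$ ($j{\left(g \right)} = \left(- \frac{1}{2}\right) \left(-2\right) = 1$)
$r{\left(S,f \right)} = 7 + f$ ($r{\left(S,f \right)} = \left(2 + f\right) + 5 = 7 + f$)
$n{\left(w,V \right)} = 7 + V + w V^{2}$ ($n{\left(w,V \right)} = V w V + \left(7 + V\right) = w V^{2} + \left(7 + V\right) = 7 + V + w V^{2}$)
$b{\left(N,u \right)} = -2$ ($b{\left(N,u \right)} = - \frac{2}{1} = \left(-2\right) 1 = -2$)
$b{\left(n{\left(-5,-1 \right)},-12 \right)} + Y{\left(-19,1 \right)} = -2 - 28 = -30$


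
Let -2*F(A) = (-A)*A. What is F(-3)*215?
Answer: 1935/2 ≈ 967.50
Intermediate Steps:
F(A) = A²/2 (F(A) = -(-A)*A/2 = -(-1)*A²/2 = A²/2)
F(-3)*215 = ((½)*(-3)²)*215 = ((½)*9)*215 = (9/2)*215 = 1935/2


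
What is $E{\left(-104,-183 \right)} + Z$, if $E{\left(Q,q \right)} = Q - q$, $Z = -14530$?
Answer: $-14451$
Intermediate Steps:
$E{\left(-104,-183 \right)} + Z = \left(-104 - -183\right) - 14530 = \left(-104 + 183\right) - 14530 = 79 - 14530 = -14451$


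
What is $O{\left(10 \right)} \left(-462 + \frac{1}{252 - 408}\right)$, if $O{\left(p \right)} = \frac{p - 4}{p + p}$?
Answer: $- \frac{72073}{520} \approx -138.6$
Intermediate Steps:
$O{\left(p \right)} = \frac{-4 + p}{2 p}$
$O{\left(10 \right)} \left(-462 + \frac{1}{252 - 408}\right) = \frac{-4 + 10}{2 \cdot 10} \left(-462 + \frac{1}{252 - 408}\right) = \frac{1}{2} \cdot \frac{1}{10} \cdot 6 \left(-462 + \frac{1}{-156}\right) = \frac{3 \left(-462 - \frac{1}{156}\right)}{10} = \frac{3}{10} \left(- \frac{72073}{156}\right) = - \frac{72073}{520}$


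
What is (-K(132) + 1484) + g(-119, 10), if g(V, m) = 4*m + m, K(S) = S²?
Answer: -15890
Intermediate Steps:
g(V, m) = 5*m
(-K(132) + 1484) + g(-119, 10) = (-1*132² + 1484) + 5*10 = (-1*17424 + 1484) + 50 = (-17424 + 1484) + 50 = -15940 + 50 = -15890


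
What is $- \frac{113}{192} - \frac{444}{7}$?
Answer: $- \frac{86039}{1344} \approx -64.017$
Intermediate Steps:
$- \frac{113}{192} - \frac{444}{7} = - \frac{86039}{1344}$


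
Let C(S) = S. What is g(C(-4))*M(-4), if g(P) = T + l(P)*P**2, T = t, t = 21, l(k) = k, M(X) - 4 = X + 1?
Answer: -43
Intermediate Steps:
M(X) = 5 + X (M(X) = 4 + (X + 1) = 4 + (1 + X) = 5 + X)
T = 21
g(P) = 21 + P**3 (g(P) = 21 + P*P**2 = 21 + P**3)
g(C(-4))*M(-4) = (21 + (-4)**3)*(5 - 4) = (21 - 64)*1 = -43*1 = -43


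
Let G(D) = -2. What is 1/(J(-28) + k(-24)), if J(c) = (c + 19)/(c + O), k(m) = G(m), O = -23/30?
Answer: -863/1456 ≈ -0.59272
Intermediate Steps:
O = -23/30 (O = -23*1/30 = -23/30 ≈ -0.76667)
k(m) = -2
J(c) = (19 + c)/(-23/30 + c) (J(c) = (c + 19)/(c - 23/30) = (19 + c)/(-23/30 + c))
1/(J(-28) + k(-24)) = 1/(30*(19 - 28)/(-23 + 30*(-28)) - 2) = 1/(30*(-9)/(-23 - 840) - 2) = 1/(30*(-9)/(-863) - 2) = 1/(30*(-1/863)*(-9) - 2) = 1/(270/863 - 2) = 1/(-1456/863) = -863/1456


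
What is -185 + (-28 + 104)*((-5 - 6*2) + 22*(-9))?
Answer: -16525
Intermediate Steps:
-185 + (-28 + 104)*((-5 - 6*2) + 22*(-9)) = -185 + 76*((-5 - 12) - 198) = -185 + 76*(-17 - 198) = -185 + 76*(-215) = -185 - 16340 = -16525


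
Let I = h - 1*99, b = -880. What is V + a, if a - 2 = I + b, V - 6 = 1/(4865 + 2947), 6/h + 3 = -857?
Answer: -1630883683/1679580 ≈ -971.01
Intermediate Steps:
h = -3/430 (h = 6/(-3 - 857) = 6/(-860) = 6*(-1/860) = -3/430 ≈ -0.0069767)
I = -42573/430 (I = -3/430 - 1*99 = -3/430 - 99 = -42573/430 ≈ -99.007)
V = 46873/7812 (V = 6 + 1/(4865 + 2947) = 6 + 1/7812 = 46873/7812 ≈ 6.0001)
a = -420113/430 (a = 2 + (-42573/430 - 880) = 2 - 420973/430 = -420113/430 ≈ -977.01)
V + a = 46873/7812 - 420113/430 = -1630883683/1679580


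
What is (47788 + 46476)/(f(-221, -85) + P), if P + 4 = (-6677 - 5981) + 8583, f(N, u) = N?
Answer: -23566/1075 ≈ -21.922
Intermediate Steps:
P = -4079 (P = -4 + ((-6677 - 5981) + 8583) = -4 + (-12658 + 8583) = -4 - 4075 = -4079)
(47788 + 46476)/(f(-221, -85) + P) = (47788 + 46476)/(-221 - 4079) = 94264/(-4300) = 94264*(-1/4300) = -23566/1075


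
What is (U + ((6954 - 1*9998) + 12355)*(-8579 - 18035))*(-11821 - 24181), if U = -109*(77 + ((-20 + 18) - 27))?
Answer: 8921590312372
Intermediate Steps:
U = -5232 (U = -109*(77 + (-2 - 27)) = -109*(77 - 29) = -109*48 = -5232)
(U + ((6954 - 1*9998) + 12355)*(-8579 - 18035))*(-11821 - 24181) = (-5232 + ((6954 - 1*9998) + 12355)*(-8579 - 18035))*(-11821 - 24181) = (-5232 + ((6954 - 9998) + 12355)*(-26614))*(-36002) = (-5232 + (-3044 + 12355)*(-26614))*(-36002) = (-5232 + 9311*(-26614))*(-36002) = (-5232 - 247802954)*(-36002) = -247808186*(-36002) = 8921590312372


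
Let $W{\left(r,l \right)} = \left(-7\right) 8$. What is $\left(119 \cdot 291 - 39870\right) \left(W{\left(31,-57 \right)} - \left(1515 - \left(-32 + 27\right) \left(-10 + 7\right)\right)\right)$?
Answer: $8154996$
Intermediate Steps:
$W{\left(r,l \right)} = -56$
$\left(119 \cdot 291 - 39870\right) \left(W{\left(31,-57 \right)} - \left(1515 - \left(-32 + 27\right) \left(-10 + 7\right)\right)\right) = \left(119 \cdot 291 - 39870\right) \left(-56 - \left(1515 - \left(-32 + 27\right) \left(-10 + 7\right)\right)\right) = \left(34629 - 39870\right) \left(-56 - 1500\right) = - 5241 \left(-56 + \left(-1515 + 15\right)\right) = - 5241 \left(-56 - 1500\right) = \left(-5241\right) \left(-1556\right) = 8154996$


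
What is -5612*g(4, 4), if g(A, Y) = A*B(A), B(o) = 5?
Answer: -112240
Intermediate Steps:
g(A, Y) = 5*A (g(A, Y) = A*5 = 5*A)
-5612*g(4, 4) = -28060*4 = -5612*20 = -112240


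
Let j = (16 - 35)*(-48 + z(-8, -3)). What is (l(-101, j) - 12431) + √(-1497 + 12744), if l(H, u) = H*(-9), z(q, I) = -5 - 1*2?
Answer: -11522 + √11247 ≈ -11416.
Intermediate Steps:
z(q, I) = -7 (z(q, I) = -5 - 2 = -7)
j = 1045 (j = (16 - 35)*(-48 - 7) = -19*(-55) = 1045)
l(H, u) = -9*H
(l(-101, j) - 12431) + √(-1497 + 12744) = (-9*(-101) - 12431) + √(-1497 + 12744) = (909 - 12431) + √11247 = -11522 + √11247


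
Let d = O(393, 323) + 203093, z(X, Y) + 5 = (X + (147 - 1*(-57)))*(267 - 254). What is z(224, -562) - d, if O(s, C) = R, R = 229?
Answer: -197763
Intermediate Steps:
O(s, C) = 229
z(X, Y) = 2647 + 13*X (z(X, Y) = -5 + (X + (147 - 1*(-57)))*(267 - 254) = -5 + (X + (147 + 57))*13 = -5 + (X + 204)*13 = -5 + (204 + X)*13 = -5 + (2652 + 13*X) = 2647 + 13*X)
d = 203322 (d = 229 + 203093 = 203322)
z(224, -562) - d = (2647 + 13*224) - 1*203322 = (2647 + 2912) - 203322 = 5559 - 203322 = -197763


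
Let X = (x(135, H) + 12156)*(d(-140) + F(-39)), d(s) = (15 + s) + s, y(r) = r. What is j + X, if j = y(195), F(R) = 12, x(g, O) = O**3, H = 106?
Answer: -304402321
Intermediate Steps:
j = 195
d(s) = 15 + 2*s
X = -304402516 (X = (106**3 + 12156)*((15 + 2*(-140)) + 12) = (1191016 + 12156)*((15 - 280) + 12) = 1203172*(-265 + 12) = 1203172*(-253) = -304402516)
j + X = 195 - 304402516 = -304402321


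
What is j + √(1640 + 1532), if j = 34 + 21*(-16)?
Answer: -302 + 2*√793 ≈ -245.68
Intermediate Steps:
j = -302 (j = 34 - 336 = -302)
j + √(1640 + 1532) = -302 + √(1640 + 1532) = -302 + √3172 = -302 + 2*√793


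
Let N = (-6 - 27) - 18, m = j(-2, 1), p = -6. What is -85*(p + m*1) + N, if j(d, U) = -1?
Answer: 544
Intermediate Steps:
m = -1
N = -51 (N = -33 - 18 = -51)
-85*(p + m*1) + N = -85*(-6 - 1*1) - 51 = -85*(-6 - 1) - 51 = -85*(-7) - 51 = 595 - 51 = 544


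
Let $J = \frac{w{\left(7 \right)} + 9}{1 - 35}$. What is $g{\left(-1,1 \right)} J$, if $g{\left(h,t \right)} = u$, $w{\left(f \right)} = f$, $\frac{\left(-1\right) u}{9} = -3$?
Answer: $- \frac{216}{17} \approx -12.706$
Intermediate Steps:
$u = 27$ ($u = \left(-9\right) \left(-3\right) = 27$)
$J = - \frac{8}{17}$ ($J = \frac{7 + 9}{1 - 35} = \frac{16}{-34} = 16 \left(- \frac{1}{34}\right) = - \frac{8}{17} \approx -0.47059$)
$g{\left(h,t \right)} = 27$
$g{\left(-1,1 \right)} J = 27 \left(- \frac{8}{17}\right) = - \frac{216}{17}$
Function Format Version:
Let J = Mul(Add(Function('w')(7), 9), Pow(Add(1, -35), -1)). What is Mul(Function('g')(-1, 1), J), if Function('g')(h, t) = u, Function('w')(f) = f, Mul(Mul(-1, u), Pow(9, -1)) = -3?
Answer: Rational(-216, 17) ≈ -12.706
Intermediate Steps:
u = 27 (u = Mul(-9, -3) = 27)
J = Rational(-8, 17) (J = Mul(Add(7, 9), Pow(Add(1, -35), -1)) = Mul(16, Pow(-34, -1)) = Mul(16, Rational(-1, 34)) = Rational(-8, 17) ≈ -0.47059)
Function('g')(h, t) = 27
Mul(Function('g')(-1, 1), J) = Mul(27, Rational(-8, 17)) = Rational(-216, 17)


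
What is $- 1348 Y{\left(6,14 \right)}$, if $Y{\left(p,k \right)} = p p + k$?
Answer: $-67400$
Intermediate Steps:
$Y{\left(p,k \right)} = k + p^{2}$ ($Y{\left(p,k \right)} = p^{2} + k = k + p^{2}$)
$- 1348 Y{\left(6,14 \right)} = - 1348 \left(14 + 6^{2}\right) = - 1348 \left(14 + 36\right) = \left(-1348\right) 50 = -67400$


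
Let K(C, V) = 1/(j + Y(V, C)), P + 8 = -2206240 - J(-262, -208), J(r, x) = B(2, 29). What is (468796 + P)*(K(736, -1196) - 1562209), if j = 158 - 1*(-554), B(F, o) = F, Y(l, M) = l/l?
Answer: 1935271852969264/713 ≈ 2.7143e+12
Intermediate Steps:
Y(l, M) = 1
J(r, x) = 2
j = 712 (j = 158 + 554 = 712)
P = -2206250 (P = -8 + (-2206240 - 1*2) = -8 + (-2206240 - 2) = -8 - 2206242 = -2206250)
K(C, V) = 1/713 (K(C, V) = 1/(712 + 1) = 1/713)
(468796 + P)*(K(736, -1196) - 1562209) = (468796 - 2206250)*(1/713 - 1562209) = -1737454*(-1113855016/713) = 1935271852969264/713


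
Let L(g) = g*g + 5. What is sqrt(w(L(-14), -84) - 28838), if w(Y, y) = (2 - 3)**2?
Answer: I*sqrt(28837) ≈ 169.81*I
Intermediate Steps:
L(g) = 5 + g**2 (L(g) = g**2 + 5 = 5 + g**2)
w(Y, y) = 1 (w(Y, y) = (-1)**2 = 1)
sqrt(w(L(-14), -84) - 28838) = sqrt(1 - 28838) = sqrt(-28837) = I*sqrt(28837)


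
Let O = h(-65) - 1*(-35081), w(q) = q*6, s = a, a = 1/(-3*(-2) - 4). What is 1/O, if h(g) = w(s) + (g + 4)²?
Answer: 1/38805 ≈ 2.5770e-5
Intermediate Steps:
a = ½ (a = 1/(6 - 4) = 1/2 = ½ ≈ 0.50000)
s = ½ ≈ 0.50000
w(q) = 6*q
h(g) = 3 + (4 + g)² (h(g) = 6*(½) + (g + 4)² = 3 + (4 + g)²)
O = 38805 (O = (3 + (4 - 65)²) - 1*(-35081) = (3 + (-61)²) + 35081 = (3 + 3721) + 35081 = 3724 + 35081 = 38805)
1/O = 1/38805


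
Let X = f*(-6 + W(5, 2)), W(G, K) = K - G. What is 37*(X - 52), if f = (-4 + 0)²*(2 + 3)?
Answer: -28564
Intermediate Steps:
f = 80 (f = (-4)²*5 = 16*5 = 80)
X = -720 (X = 80*(-6 + (2 - 1*5)) = 80*(-6 + (2 - 5)) = 80*(-6 - 3) = 80*(-9) = -720)
37*(X - 52) = 37*(-720 - 52) = 37*(-772) = -28564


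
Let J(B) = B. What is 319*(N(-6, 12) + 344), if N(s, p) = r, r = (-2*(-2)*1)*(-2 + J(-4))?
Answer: 102080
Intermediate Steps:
r = -24 (r = (-2*(-2)*1)*(-2 - 4) = (4*1)*(-6) = 4*(-6) = -24)
N(s, p) = -24
319*(N(-6, 12) + 344) = 319*(-24 + 344) = 319*320 = 102080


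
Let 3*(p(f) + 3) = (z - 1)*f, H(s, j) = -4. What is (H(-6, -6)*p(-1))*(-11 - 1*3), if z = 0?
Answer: -448/3 ≈ -149.33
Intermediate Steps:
p(f) = -3 - f/3 (p(f) = -3 + ((0 - 1)*f)/3 = -3 + (-f)/3 = -3 - f/3)
(H(-6, -6)*p(-1))*(-11 - 1*3) = (-4*(-3 - ⅓*(-1)))*(-11 - 1*3) = (-4*(-3 + ⅓))*(-11 - 3) = -4*(-8/3)*(-14) = (32/3)*(-14) = -448/3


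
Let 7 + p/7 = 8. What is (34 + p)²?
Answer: 1681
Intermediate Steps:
p = 7 (p = -49 + 7*8 = -49 + 56 = 7)
(34 + p)² = (34 + 7)² = 41² = 1681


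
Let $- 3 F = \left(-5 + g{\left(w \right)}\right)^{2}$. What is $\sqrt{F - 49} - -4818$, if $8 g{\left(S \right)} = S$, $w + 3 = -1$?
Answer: $4818 + \frac{i \sqrt{2127}}{6} \approx 4818.0 + 7.6866 i$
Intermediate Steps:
$w = -4$ ($w = -3 - 1 = -4$)
$g{\left(S \right)} = \frac{S}{8}$
$F = - \frac{121}{12}$ ($F = - \frac{\left(-5 + \frac{1}{8} \left(-4\right)\right)^{2}}{3} = - \frac{\left(-5 - \frac{1}{2}\right)^{2}}{3} = - \frac{\left(- \frac{11}{2}\right)^{2}}{3} = \left(- \frac{1}{3}\right) \frac{121}{4} = - \frac{121}{12} \approx -10.083$)
$\sqrt{F - 49} - -4818 = \sqrt{- \frac{121}{12} - 49} - -4818 = \sqrt{- \frac{709}{12}} + 4818 = \frac{i \sqrt{2127}}{6} + 4818 = 4818 + \frac{i \sqrt{2127}}{6}$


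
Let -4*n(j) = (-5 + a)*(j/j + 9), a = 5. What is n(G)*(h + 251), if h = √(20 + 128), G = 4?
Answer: 0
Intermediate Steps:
h = 2*√37 (h = √148 = 2*√37 ≈ 12.166)
n(j) = 0 (n(j) = -(-5 + 5)*(j/j + 9)/4 = -0*(1 + 9) = -0*10 = -¼*0 = 0)
n(G)*(h + 251) = 0*(2*√37 + 251) = 0*(251 + 2*√37) = 0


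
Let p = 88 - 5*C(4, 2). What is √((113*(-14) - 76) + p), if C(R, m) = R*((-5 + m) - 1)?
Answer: I*√1490 ≈ 38.601*I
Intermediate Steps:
C(R, m) = R*(-6 + m)
p = 168 (p = 88 - 20*(-6 + 2) = 88 - 20*(-4) = 88 - 5*(-16) = 88 + 80 = 168)
√((113*(-14) - 76) + p) = √((113*(-14) - 76) + 168) = √((-1582 - 76) + 168) = √(-1658 + 168) = √(-1490) = I*√1490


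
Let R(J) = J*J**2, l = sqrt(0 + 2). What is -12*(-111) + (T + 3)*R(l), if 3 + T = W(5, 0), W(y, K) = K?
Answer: 1332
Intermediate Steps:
T = -3 (T = -3 + 0 = -3)
l = sqrt(2) ≈ 1.4142
R(J) = J**3
-12*(-111) + (T + 3)*R(l) = -12*(-111) + (-3 + 3)*(sqrt(2))**3 = 1332 + 0*(2*sqrt(2)) = 1332 + 0 = 1332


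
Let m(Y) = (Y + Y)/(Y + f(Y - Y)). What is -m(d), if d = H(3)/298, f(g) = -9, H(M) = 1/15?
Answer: 2/40229 ≈ 4.9715e-5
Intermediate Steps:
H(M) = 1/15
d = 1/4470 (d = (1/15)/298 = (1/15)*(1/298) = 1/4470 ≈ 0.00022371)
m(Y) = 2*Y/(-9 + Y) (m(Y) = (Y + Y)/(Y - 9) = (2*Y)/(-9 + Y) = 2*Y/(-9 + Y))
-m(d) = -2/(4470*(-9 + 1/4470)) = -2/(4470*(-40229/4470)) = -2*(-4470)/(4470*40229) = -1*(-2/40229) = 2/40229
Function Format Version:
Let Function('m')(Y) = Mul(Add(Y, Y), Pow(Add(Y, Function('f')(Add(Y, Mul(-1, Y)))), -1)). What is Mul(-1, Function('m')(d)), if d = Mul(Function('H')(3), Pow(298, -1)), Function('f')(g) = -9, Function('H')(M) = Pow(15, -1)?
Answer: Rational(2, 40229) ≈ 4.9715e-5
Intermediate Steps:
Function('H')(M) = Rational(1, 15)
d = Rational(1, 4470) (d = Mul(Rational(1, 15), Pow(298, -1)) = Mul(Rational(1, 15), Rational(1, 298)) = Rational(1, 4470) ≈ 0.00022371)
Function('m')(Y) = Mul(2, Y, Pow(Add(-9, Y), -1)) (Function('m')(Y) = Mul(Add(Y, Y), Pow(Add(Y, -9), -1)) = Mul(Mul(2, Y), Pow(Add(-9, Y), -1)) = Mul(2, Y, Pow(Add(-9, Y), -1)))
Mul(-1, Function('m')(d)) = Mul(-1, Mul(2, Rational(1, 4470), Pow(Add(-9, Rational(1, 4470)), -1))) = Mul(-1, Mul(2, Rational(1, 4470), Pow(Rational(-40229, 4470), -1))) = Mul(-1, Mul(2, Rational(1, 4470), Rational(-4470, 40229))) = Mul(-1, Rational(-2, 40229)) = Rational(2, 40229)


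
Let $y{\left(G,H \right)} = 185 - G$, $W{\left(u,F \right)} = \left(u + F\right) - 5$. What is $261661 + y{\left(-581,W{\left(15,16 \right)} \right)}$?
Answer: $262427$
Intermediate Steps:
$W{\left(u,F \right)} = -5 + F + u$ ($W{\left(u,F \right)} = \left(F + u\right) - 5 = -5 + F + u$)
$261661 + y{\left(-581,W{\left(15,16 \right)} \right)} = 261661 + \left(185 - -581\right) = 261661 + \left(185 + 581\right) = 261661 + 766 = 262427$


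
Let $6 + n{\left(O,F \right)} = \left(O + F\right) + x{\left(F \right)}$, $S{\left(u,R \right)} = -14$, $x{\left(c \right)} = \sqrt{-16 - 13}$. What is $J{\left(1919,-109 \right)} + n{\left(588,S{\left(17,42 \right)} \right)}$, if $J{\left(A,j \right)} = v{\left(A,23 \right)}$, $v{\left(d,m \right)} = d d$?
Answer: $3683129 + i \sqrt{29} \approx 3.6831 \cdot 10^{6} + 5.3852 i$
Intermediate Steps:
$x{\left(c \right)} = i \sqrt{29}$ ($x{\left(c \right)} = \sqrt{-29} = i \sqrt{29}$)
$v{\left(d,m \right)} = d^{2}$
$J{\left(A,j \right)} = A^{2}$
$n{\left(O,F \right)} = -6 + F + O + i \sqrt{29}$ ($n{\left(O,F \right)} = -6 + \left(\left(O + F\right) + i \sqrt{29}\right) = -6 + \left(\left(F + O\right) + i \sqrt{29}\right) = -6 + \left(F + O + i \sqrt{29}\right) = -6 + F + O + i \sqrt{29}$)
$J{\left(1919,-109 \right)} + n{\left(588,S{\left(17,42 \right)} \right)} = 1919^{2} + \left(-6 - 14 + 588 + i \sqrt{29}\right) = 3682561 + \left(568 + i \sqrt{29}\right) = 3683129 + i \sqrt{29}$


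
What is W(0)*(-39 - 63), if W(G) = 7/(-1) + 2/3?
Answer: 646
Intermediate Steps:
W(G) = -19/3 (W(G) = 7*(-1) + 2*(⅓) = -7 + ⅔ = -19/3)
W(0)*(-39 - 63) = -19*(-39 - 63)/3 = -19/3*(-102) = 646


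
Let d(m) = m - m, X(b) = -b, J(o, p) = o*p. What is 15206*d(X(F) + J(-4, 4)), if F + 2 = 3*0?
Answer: 0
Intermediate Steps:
F = -2 (F = -2 + 3*0 = -2 + 0 = -2)
d(m) = 0
15206*d(X(F) + J(-4, 4)) = 15206*0 = 0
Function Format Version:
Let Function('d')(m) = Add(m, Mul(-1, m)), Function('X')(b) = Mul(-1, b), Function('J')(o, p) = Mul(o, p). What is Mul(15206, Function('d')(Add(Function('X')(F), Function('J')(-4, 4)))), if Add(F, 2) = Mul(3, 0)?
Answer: 0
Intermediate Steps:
F = -2 (F = Add(-2, Mul(3, 0)) = Add(-2, 0) = -2)
Function('d')(m) = 0
Mul(15206, Function('d')(Add(Function('X')(F), Function('J')(-4, 4)))) = Mul(15206, 0) = 0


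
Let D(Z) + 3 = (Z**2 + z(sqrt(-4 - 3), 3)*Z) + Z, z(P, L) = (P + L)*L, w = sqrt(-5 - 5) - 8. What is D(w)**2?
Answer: -2921 - 114*sqrt(70) + 1356*I*sqrt(10) + 1752*I*sqrt(7) ≈ -3874.8 + 8923.4*I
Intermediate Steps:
w = -8 + I*sqrt(10) (w = sqrt(-10) - 8 = I*sqrt(10) - 8 = -8 + I*sqrt(10) ≈ -8.0 + 3.1623*I)
z(P, L) = L*(L + P) (z(P, L) = (L + P)*L = L*(L + P))
D(Z) = -3 + Z + Z**2 + Z*(9 + 3*I*sqrt(7)) (D(Z) = -3 + ((Z**2 + (3*(3 + sqrt(-4 - 3)))*Z) + Z) = -3 + ((Z**2 + (3*(3 + sqrt(-7)))*Z) + Z) = -3 + ((Z**2 + (3*(3 + I*sqrt(7)))*Z) + Z) = -3 + ((Z**2 + (9 + 3*I*sqrt(7))*Z) + Z) = -3 + ((Z**2 + Z*(9 + 3*I*sqrt(7))) + Z) = -3 + (Z + Z**2 + Z*(9 + 3*I*sqrt(7))) = -3 + Z + Z**2 + Z*(9 + 3*I*sqrt(7)))
D(w)**2 = (-3 + (-8 + I*sqrt(10)) + (-8 + I*sqrt(10))**2 + 3*(-8 + I*sqrt(10))*(3 + I*sqrt(7)))**2 = (-11 + (-8 + I*sqrt(10))**2 + I*sqrt(10) + 3*(-8 + I*sqrt(10))*(3 + I*sqrt(7)))**2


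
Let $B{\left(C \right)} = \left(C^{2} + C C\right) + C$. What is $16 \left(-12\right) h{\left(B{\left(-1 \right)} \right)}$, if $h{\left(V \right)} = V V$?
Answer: $-192$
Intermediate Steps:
$B{\left(C \right)} = C + 2 C^{2}$ ($B{\left(C \right)} = \left(C^{2} + C^{2}\right) + C = 2 C^{2} + C = C + 2 C^{2}$)
$h{\left(V \right)} = V^{2}$
$16 \left(-12\right) h{\left(B{\left(-1 \right)} \right)} = 16 \left(-12\right) \left(- (1 + 2 \left(-1\right))\right)^{2} = - 192 \left(- (1 - 2)\right)^{2} = - 192 \left(\left(-1\right) \left(-1\right)\right)^{2} = - 192 \cdot 1^{2} = \left(-192\right) 1 = -192$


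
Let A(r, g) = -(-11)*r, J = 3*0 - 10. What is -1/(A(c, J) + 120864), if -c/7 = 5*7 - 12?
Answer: -1/119093 ≈ -8.3968e-6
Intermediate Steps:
J = -10 (J = 0 - 10 = -10)
c = -161 (c = -7*(5*7 - 12) = -7*(35 - 12) = -7*23 = -161)
A(r, g) = 11*r
-1/(A(c, J) + 120864) = -1/(11*(-161) + 120864) = -1/(-1771 + 120864) = -1/119093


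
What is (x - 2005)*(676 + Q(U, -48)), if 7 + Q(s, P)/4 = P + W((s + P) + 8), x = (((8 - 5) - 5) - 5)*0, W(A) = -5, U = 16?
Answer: -874180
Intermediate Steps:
x = 0 (x = ((3 - 5) - 5)*0 = (-2 - 5)*0 = -7*0 = 0)
Q(s, P) = -48 + 4*P (Q(s, P) = -28 + 4*(P - 5) = -28 + 4*(-5 + P) = -28 + (-20 + 4*P) = -48 + 4*P)
(x - 2005)*(676 + Q(U, -48)) = (0 - 2005)*(676 + (-48 + 4*(-48))) = -2005*(676 + (-48 - 192)) = -2005*(676 - 240) = -2005*436 = -874180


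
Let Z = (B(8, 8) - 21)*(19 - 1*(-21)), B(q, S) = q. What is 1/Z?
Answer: -1/520 ≈ -0.0019231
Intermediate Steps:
Z = -520 (Z = (8 - 21)*(19 - 1*(-21)) = -13*(19 + 21) = -13*40 = -520)
1/Z = 1/(-520) = -1/520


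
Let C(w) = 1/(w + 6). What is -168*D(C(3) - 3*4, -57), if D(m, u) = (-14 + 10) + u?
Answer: 10248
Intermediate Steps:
C(w) = 1/(6 + w)
D(m, u) = -4 + u
-168*D(C(3) - 3*4, -57) = -168*(-4 - 57) = -168*(-61) = 10248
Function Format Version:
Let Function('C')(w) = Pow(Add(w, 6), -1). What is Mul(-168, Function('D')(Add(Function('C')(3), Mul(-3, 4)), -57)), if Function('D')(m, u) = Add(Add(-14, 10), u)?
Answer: 10248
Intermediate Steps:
Function('C')(w) = Pow(Add(6, w), -1)
Function('D')(m, u) = Add(-4, u)
Mul(-168, Function('D')(Add(Function('C')(3), Mul(-3, 4)), -57)) = Mul(-168, Add(-4, -57)) = Mul(-168, -61) = 10248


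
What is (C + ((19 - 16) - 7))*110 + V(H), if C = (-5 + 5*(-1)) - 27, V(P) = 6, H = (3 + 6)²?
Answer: -4504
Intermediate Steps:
H = 81 (H = 9² = 81)
C = -37 (C = (-5 - 5) - 27 = -10 - 27 = -37)
(C + ((19 - 16) - 7))*110 + V(H) = (-37 + ((19 - 16) - 7))*110 + 6 = (-37 + (3 - 7))*110 + 6 = (-37 - 4)*110 + 6 = -41*110 + 6 = -4510 + 6 = -4504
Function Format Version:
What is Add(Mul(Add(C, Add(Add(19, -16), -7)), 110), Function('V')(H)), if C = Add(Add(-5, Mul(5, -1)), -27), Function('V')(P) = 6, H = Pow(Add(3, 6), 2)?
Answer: -4504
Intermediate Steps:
H = 81 (H = Pow(9, 2) = 81)
C = -37 (C = Add(Add(-5, -5), -27) = Add(-10, -27) = -37)
Add(Mul(Add(C, Add(Add(19, -16), -7)), 110), Function('V')(H)) = Add(Mul(Add(-37, Add(Add(19, -16), -7)), 110), 6) = Add(Mul(Add(-37, Add(3, -7)), 110), 6) = Add(Mul(Add(-37, -4), 110), 6) = Add(Mul(-41, 110), 6) = Add(-4510, 6) = -4504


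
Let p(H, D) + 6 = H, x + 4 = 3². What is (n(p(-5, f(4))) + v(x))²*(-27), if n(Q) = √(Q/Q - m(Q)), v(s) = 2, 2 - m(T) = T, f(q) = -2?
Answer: 216 - 216*I*√3 ≈ 216.0 - 374.12*I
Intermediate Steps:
x = 5 (x = -4 + 3² = -4 + 9 = 5)
p(H, D) = -6 + H
m(T) = 2 - T
n(Q) = √(-1 + Q) (n(Q) = √(Q/Q - (2 - Q)) = √(1 + (-2 + Q)) = √(-1 + Q))
(n(p(-5, f(4))) + v(x))²*(-27) = (√(-1 + (-6 - 5)) + 2)²*(-27) = (√(-1 - 11) + 2)²*(-27) = (√(-12) + 2)²*(-27) = (2*I*√3 + 2)²*(-27) = (2 + 2*I*√3)²*(-27) = -27*(2 + 2*I*√3)²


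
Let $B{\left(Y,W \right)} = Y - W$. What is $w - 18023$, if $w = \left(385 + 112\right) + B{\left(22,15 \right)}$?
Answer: $-17519$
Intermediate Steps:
$w = 504$ ($w = \left(385 + 112\right) + \left(22 - 15\right) = 497 + \left(22 - 15\right) = 497 + 7 = 504$)
$w - 18023 = 504 - 18023 = -17519$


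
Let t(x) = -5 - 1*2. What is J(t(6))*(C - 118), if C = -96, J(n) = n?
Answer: 1498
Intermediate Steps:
t(x) = -7 (t(x) = -5 - 2 = -7)
J(t(6))*(C - 118) = -7*(-96 - 118) = -7*(-214) = 1498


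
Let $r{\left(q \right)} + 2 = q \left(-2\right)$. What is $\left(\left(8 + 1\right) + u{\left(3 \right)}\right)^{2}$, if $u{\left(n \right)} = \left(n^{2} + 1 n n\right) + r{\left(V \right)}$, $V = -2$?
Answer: $841$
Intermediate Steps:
$r{\left(q \right)} = -2 - 2 q$ ($r{\left(q \right)} = -2 + q \left(-2\right) = -2 - 2 q$)
$u{\left(n \right)} = 2 + 2 n^{2}$ ($u{\left(n \right)} = \left(n^{2} + 1 n n\right) - -2 = \left(n^{2} + n n\right) + \left(-2 + 4\right) = \left(n^{2} + n^{2}\right) + 2 = 2 n^{2} + 2 = 2 + 2 n^{2}$)
$\left(\left(8 + 1\right) + u{\left(3 \right)}\right)^{2} = \left(\left(8 + 1\right) + \left(2 + 2 \cdot 3^{2}\right)\right)^{2} = \left(9 + \left(2 + 2 \cdot 9\right)\right)^{2} = \left(9 + \left(2 + 18\right)\right)^{2} = \left(9 + 20\right)^{2} = 29^{2} = 841$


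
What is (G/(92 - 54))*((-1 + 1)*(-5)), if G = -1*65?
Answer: 0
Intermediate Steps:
G = -65
(G/(92 - 54))*((-1 + 1)*(-5)) = (-65/(92 - 54))*((-1 + 1)*(-5)) = (-65/38)*(0*(-5)) = -65*1/38*0 = -65/38*0 = 0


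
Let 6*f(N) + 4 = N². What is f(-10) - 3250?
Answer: -3234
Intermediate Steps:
f(N) = -⅔ + N²/6
f(-10) - 3250 = (-⅔ + (⅙)*(-10)²) - 3250 = (-⅔ + (⅙)*100) - 3250 = (-⅔ + 50/3) - 3250 = 16 - 3250 = -3234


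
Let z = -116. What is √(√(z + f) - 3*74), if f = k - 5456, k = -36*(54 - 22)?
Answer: √(-222 + 82*I) ≈ 2.7074 + 15.144*I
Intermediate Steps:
k = -1152 (k = -36*32 = -1152)
f = -6608 (f = -1152 - 5456 = -6608)
√(√(z + f) - 3*74) = √(√(-116 - 6608) - 3*74) = √(√(-6724) - 222) = √(82*I - 222) = √(-222 + 82*I)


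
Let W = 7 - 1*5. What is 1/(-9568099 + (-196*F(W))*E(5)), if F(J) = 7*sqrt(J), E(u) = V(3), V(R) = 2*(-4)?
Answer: -9568099/91548277528649 - 10976*sqrt(2)/91548277528649 ≈ -1.0468e-7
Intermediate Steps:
W = 2 (W = 7 - 5 = 2)
V(R) = -8
E(u) = -8
1/(-9568099 + (-196*F(W))*E(5)) = 1/(-9568099 - 1372*sqrt(2)*(-8)) = 1/(-9568099 + 10976*sqrt(2))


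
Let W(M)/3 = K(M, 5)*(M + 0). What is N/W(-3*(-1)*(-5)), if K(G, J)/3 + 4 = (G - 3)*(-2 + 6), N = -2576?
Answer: -644/2565 ≈ -0.25107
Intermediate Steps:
K(G, J) = -48 + 12*G (K(G, J) = -12 + 3*((G - 3)*(-2 + 6)) = -12 + 3*((-3 + G)*4) = -12 + 3*(-12 + 4*G) = -12 + (-36 + 12*G) = -48 + 12*G)
W(M) = 3*M*(-48 + 12*M) (W(M) = 3*((-48 + 12*M)*(M + 0)) = 3*((-48 + 12*M)*M) = 3*(M*(-48 + 12*M)) = 3*M*(-48 + 12*M))
N/W(-3*(-1)*(-5)) = -2576*(-1/(540*(-4 - 3*(-1)*(-5)))) = -2576*(-1/(540*(-4 + 3*(-5)))) = -2576*(-1/(540*(-4 - 15))) = -2576/(36*(-15)*(-19)) = -2576/10260 = -2576*1/10260 = -644/2565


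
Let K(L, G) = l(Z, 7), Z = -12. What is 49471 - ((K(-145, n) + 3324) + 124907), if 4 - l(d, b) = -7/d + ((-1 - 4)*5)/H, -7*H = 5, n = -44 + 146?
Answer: -944741/12 ≈ -78728.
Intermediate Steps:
n = 102
H = -5/7 (H = -⅐*5 = -5/7 ≈ -0.71429)
l(d, b) = -31 + 7/d (l(d, b) = 4 - (-7/d + ((-1 - 4)*5)/(-5/7)) = 4 - (-7/d - 5*5*(-7/5)) = 4 - (-7/d - 25*(-7/5)) = 4 - (-7/d + 35) = 4 - (35 - 7/d) = 4 + (-35 + 7/d) = -31 + 7/d)
K(L, G) = -379/12 (K(L, G) = -31 + 7/(-12) = -31 + 7*(-1/12) = -31 - 7/12 = -379/12)
49471 - ((K(-145, n) + 3324) + 124907) = 49471 - ((-379/12 + 3324) + 124907) = 49471 - (39509/12 + 124907) = 49471 - 1*1538393/12 = 49471 - 1538393/12 = -944741/12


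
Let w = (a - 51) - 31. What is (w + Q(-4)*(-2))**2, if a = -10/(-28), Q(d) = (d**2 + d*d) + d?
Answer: 3713329/196 ≈ 18946.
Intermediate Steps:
Q(d) = d + 2*d**2 (Q(d) = (d**2 + d**2) + d = 2*d**2 + d = d + 2*d**2)
a = 5/14 (a = -10*(-1/28) = 5/14 ≈ 0.35714)
w = -1143/14 (w = (5/14 - 51) - 31 = -709/14 - 31 = -1143/14 ≈ -81.643)
(w + Q(-4)*(-2))**2 = (-1143/14 - 4*(1 + 2*(-4))*(-2))**2 = (-1143/14 - 4*(1 - 8)*(-2))**2 = (-1143/14 - 4*(-7)*(-2))**2 = (-1143/14 + 28*(-2))**2 = (-1143/14 - 56)**2 = (-1927/14)**2 = 3713329/196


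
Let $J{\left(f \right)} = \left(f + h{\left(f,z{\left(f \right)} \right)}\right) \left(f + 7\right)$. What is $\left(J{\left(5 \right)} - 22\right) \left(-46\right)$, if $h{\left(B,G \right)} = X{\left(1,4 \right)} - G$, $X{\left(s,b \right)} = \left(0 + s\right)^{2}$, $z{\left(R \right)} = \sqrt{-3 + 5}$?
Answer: $-2300 + 552 \sqrt{2} \approx -1519.4$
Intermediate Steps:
$z{\left(R \right)} = \sqrt{2}$
$X{\left(s,b \right)} = s^{2}$
$h{\left(B,G \right)} = 1 - G$ ($h{\left(B,G \right)} = 1^{2} - G = 1 - G$)
$J{\left(f \right)} = \left(7 + f\right) \left(1 + f - \sqrt{2}\right)$ ($J{\left(f \right)} = \left(f + \left(1 - \sqrt{2}\right)\right) \left(f + 7\right) = \left(1 + f - \sqrt{2}\right) \left(7 + f\right) = \left(7 + f\right) \left(1 + f - \sqrt{2}\right)$)
$\left(J{\left(5 \right)} - 22\right) \left(-46\right) = \left(\left(7 + 5^{2} - 7 \sqrt{2} + 8 \cdot 5 - 5 \sqrt{2}\right) - 22\right) \left(-46\right) = \left(\left(7 + 25 - 7 \sqrt{2} + 40 - 5 \sqrt{2}\right) - 22\right) \left(-46\right) = \left(\left(72 - 12 \sqrt{2}\right) - 22\right) \left(-46\right) = \left(50 - 12 \sqrt{2}\right) \left(-46\right) = -2300 + 552 \sqrt{2}$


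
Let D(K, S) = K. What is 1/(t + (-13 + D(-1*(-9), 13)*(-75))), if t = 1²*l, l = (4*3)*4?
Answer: -1/640 ≈ -0.0015625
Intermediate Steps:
l = 48 (l = 12*4 = 48)
t = 48 (t = 1²*48 = 1*48 = 48)
1/(t + (-13 + D(-1*(-9), 13)*(-75))) = 1/(48 + (-13 - 1*(-9)*(-75))) = 1/(48 + (-13 + 9*(-75))) = 1/(48 + (-13 - 675)) = 1/(48 - 688) = 1/(-640) = -1/640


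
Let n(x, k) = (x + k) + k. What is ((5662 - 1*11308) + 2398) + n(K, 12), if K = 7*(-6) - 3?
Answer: -3269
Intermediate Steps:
K = -45 (K = -42 - 3 = -45)
n(x, k) = x + 2*k (n(x, k) = (k + x) + k = x + 2*k)
((5662 - 1*11308) + 2398) + n(K, 12) = ((5662 - 1*11308) + 2398) + (-45 + 2*12) = ((5662 - 11308) + 2398) + (-45 + 24) = (-5646 + 2398) - 21 = -3248 - 21 = -3269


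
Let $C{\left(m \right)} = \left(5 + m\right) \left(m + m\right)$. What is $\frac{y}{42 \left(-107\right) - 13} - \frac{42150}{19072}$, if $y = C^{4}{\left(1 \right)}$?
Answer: $- \frac{292723521}{42978752} \approx -6.8109$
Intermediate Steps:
$C{\left(m \right)} = 2 m \left(5 + m\right)$ ($C{\left(m \right)} = \left(5 + m\right) 2 m = 2 m \left(5 + m\right)$)
$y = 20736$ ($y = \left(2 \cdot 1 \left(5 + 1\right)\right)^{4} = \left(2 \cdot 1 \cdot 6\right)^{4} = 12^{4} = 20736$)
$\frac{y}{42 \left(-107\right) - 13} - \frac{42150}{19072} = \frac{20736}{42 \left(-107\right) - 13} - \frac{42150}{19072} = \frac{20736}{-4494 - 13} - \frac{21075}{9536} = \frac{20736}{-4507} - \frac{21075}{9536} = 20736 \left(- \frac{1}{4507}\right) - \frac{21075}{9536} = - \frac{20736}{4507} - \frac{21075}{9536} = - \frac{292723521}{42978752}$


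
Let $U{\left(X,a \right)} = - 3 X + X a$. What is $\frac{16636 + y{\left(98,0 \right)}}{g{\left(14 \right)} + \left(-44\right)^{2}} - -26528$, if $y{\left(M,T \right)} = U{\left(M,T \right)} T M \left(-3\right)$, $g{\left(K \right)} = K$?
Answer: $\frac{25873118}{975} \approx 26537.0$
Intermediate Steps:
$y{\left(M,T \right)} = - 3 T M^{2} \left(-3 + T\right)$ ($y{\left(M,T \right)} = M \left(-3 + T\right) T M \left(-3\right) = M T \left(-3 + T\right) M \left(-3\right) = T M^{2} \left(-3 + T\right) \left(-3\right) = - 3 T M^{2} \left(-3 + T\right)$)
$\frac{16636 + y{\left(98,0 \right)}}{g{\left(14 \right)} + \left(-44\right)^{2}} - -26528 = \frac{16636 + 3 \cdot 0 \cdot 98^{2} \left(3 - 0\right)}{14 + \left(-44\right)^{2}} - -26528 = \frac{16636 + 3 \cdot 0 \cdot 9604 \left(3 + 0\right)}{14 + 1936} + 26528 = \frac{16636 + 3 \cdot 0 \cdot 9604 \cdot 3}{1950} + 26528 = \left(16636 + 0\right) \frac{1}{1950} + 26528 = 16636 \cdot \frac{1}{1950} + 26528 = \frac{8318}{975} + 26528 = \frac{25873118}{975}$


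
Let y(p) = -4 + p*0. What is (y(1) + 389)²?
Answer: 148225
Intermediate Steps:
y(p) = -4 (y(p) = -4 + 0 = -4)
(y(1) + 389)² = (-4 + 389)² = 385² = 148225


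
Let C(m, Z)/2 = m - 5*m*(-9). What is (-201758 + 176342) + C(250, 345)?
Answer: -2416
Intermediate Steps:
C(m, Z) = 92*m (C(m, Z) = 2*(m - 5*m*(-9)) = 2*(m + 45*m) = 2*(46*m) = 92*m)
(-201758 + 176342) + C(250, 345) = (-201758 + 176342) + 92*250 = -25416 + 23000 = -2416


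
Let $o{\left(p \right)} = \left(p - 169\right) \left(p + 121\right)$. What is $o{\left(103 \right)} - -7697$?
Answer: $-7087$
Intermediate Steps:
$o{\left(p \right)} = \left(-169 + p\right) \left(121 + p\right)$
$o{\left(103 \right)} - -7697 = \left(-20449 + 103^{2} - 4944\right) - -7697 = \left(-20449 + 10609 - 4944\right) + 7697 = -14784 + 7697 = -7087$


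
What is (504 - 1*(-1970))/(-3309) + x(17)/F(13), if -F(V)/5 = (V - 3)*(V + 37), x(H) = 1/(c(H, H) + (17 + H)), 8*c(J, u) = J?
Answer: -446872868/597688125 ≈ -0.74767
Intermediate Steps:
c(J, u) = J/8
x(H) = 1/(17 + 9*H/8) (x(H) = 1/(H/8 + (17 + H)) = 1/(17 + 9*H/8))
F(V) = -5*(-3 + V)*(37 + V) (F(V) = -5*(V - 3)*(V + 37) = -5*(-3 + V)*(37 + V))
(504 - 1*(-1970))/(-3309) + x(17)/F(13) = (504 - 1*(-1970))/(-3309) + (8/(136 + 9*17))/(555 - 170*13 - 5*13²) = (504 + 1970)*(-1/3309) + (8/(136 + 153))/(555 - 2210 - 5*169) = 2474*(-1/3309) + (8/289)/(555 - 2210 - 845) = -2474/3309 + (8*(1/289))/(-2500) = -2474/3309 + (8/289)*(-1/2500) = -2474/3309 - 2/180625 = -446872868/597688125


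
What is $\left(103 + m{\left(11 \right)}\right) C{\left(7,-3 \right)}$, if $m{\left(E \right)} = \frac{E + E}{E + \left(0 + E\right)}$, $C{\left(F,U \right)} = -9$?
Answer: $-936$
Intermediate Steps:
$m{\left(E \right)} = 1$ ($m{\left(E \right)} = \frac{2 E}{E + E} = \frac{2 E}{2 E} = 2 E \frac{1}{2 E} = 1$)
$\left(103 + m{\left(11 \right)}\right) C{\left(7,-3 \right)} = \left(103 + 1\right) \left(-9\right) = 104 \left(-9\right) = -936$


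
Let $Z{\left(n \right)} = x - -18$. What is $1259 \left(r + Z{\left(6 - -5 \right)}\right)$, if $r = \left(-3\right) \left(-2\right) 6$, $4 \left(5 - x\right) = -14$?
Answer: $\frac{157375}{2} \approx 78688.0$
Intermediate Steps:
$x = \frac{17}{2}$ ($x = 5 - - \frac{7}{2} = 5 + \frac{7}{2} = \frac{17}{2} \approx 8.5$)
$r = 36$ ($r = 6 \cdot 6 = 36$)
$Z{\left(n \right)} = \frac{53}{2}$ ($Z{\left(n \right)} = \frac{17}{2} - -18 = \frac{17}{2} + 18 = \frac{53}{2}$)
$1259 \left(r + Z{\left(6 - -5 \right)}\right) = 1259 \left(36 + \frac{53}{2}\right) = 1259 \cdot \frac{125}{2} = \frac{157375}{2}$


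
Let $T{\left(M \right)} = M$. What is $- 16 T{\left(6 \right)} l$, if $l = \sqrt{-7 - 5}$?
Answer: $- 192 i \sqrt{3} \approx - 332.55 i$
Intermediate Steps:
$l = 2 i \sqrt{3}$ ($l = \sqrt{-7 - 5} = \sqrt{-12} = 2 i \sqrt{3} \approx 3.4641 i$)
$- 16 T{\left(6 \right)} l = \left(-16\right) 6 \cdot 2 i \sqrt{3} = - 96 \cdot 2 i \sqrt{3} = - 192 i \sqrt{3}$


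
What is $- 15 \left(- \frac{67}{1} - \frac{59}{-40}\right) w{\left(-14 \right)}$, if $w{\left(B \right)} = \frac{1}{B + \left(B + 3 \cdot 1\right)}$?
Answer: $- \frac{7863}{200} \approx -39.315$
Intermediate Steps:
$w{\left(B \right)} = \frac{1}{3 + 2 B}$ ($w{\left(B \right)} = \frac{1}{B + \left(B + 3\right)} = \frac{1}{B + \left(3 + B\right)} = \frac{1}{3 + 2 B}$)
$- 15 \left(- \frac{67}{1} - \frac{59}{-40}\right) w{\left(-14 \right)} = \frac{\left(-15\right) \left(- \frac{67}{1} - \frac{59}{-40}\right)}{3 + 2 \left(-14\right)} = \frac{\left(-15\right) \left(\left(-67\right) 1 - - \frac{59}{40}\right)}{3 - 28} = \frac{\left(-15\right) \left(-67 + \frac{59}{40}\right)}{-25} = \left(-15\right) \left(- \frac{2621}{40}\right) \left(- \frac{1}{25}\right) = \frac{7863}{8} \left(- \frac{1}{25}\right) = - \frac{7863}{200}$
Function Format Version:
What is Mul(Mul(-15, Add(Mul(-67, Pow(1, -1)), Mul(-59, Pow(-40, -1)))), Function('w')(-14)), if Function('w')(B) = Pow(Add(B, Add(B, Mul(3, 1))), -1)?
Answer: Rational(-7863, 200) ≈ -39.315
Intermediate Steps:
Function('w')(B) = Pow(Add(3, Mul(2, B)), -1) (Function('w')(B) = Pow(Add(B, Add(B, 3)), -1) = Pow(Add(B, Add(3, B)), -1) = Pow(Add(3, Mul(2, B)), -1))
Mul(Mul(-15, Add(Mul(-67, Pow(1, -1)), Mul(-59, Pow(-40, -1)))), Function('w')(-14)) = Mul(Mul(-15, Add(Mul(-67, Pow(1, -1)), Mul(-59, Pow(-40, -1)))), Pow(Add(3, Mul(2, -14)), -1)) = Mul(Mul(-15, Add(Mul(-67, 1), Mul(-59, Rational(-1, 40)))), Pow(Add(3, -28), -1)) = Mul(Mul(-15, Add(-67, Rational(59, 40))), Pow(-25, -1)) = Mul(Mul(-15, Rational(-2621, 40)), Rational(-1, 25)) = Mul(Rational(7863, 8), Rational(-1, 25)) = Rational(-7863, 200)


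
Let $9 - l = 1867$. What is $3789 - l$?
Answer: $5647$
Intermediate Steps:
$l = -1858$ ($l = 9 - 1867 = -1858$)
$3789 - l = 3789 - -1858 = 3789 + 1858 = 5647$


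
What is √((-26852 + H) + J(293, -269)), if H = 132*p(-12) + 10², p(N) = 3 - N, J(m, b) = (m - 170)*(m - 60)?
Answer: 13*√23 ≈ 62.346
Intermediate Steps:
J(m, b) = (-170 + m)*(-60 + m)
H = 2080 (H = 132*(3 - 1*(-12)) + 10² = 132*(3 + 12) + 100 = 132*15 + 100 = 1980 + 100 = 2080)
√((-26852 + H) + J(293, -269)) = √((-26852 + 2080) + (10200 + 293² - 230*293)) = √(-24772 + (10200 + 85849 - 67390)) = √(-24772 + 28659) = √3887 = 13*√23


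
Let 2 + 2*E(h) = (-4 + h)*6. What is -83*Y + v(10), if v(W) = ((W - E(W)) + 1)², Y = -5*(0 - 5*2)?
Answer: -4114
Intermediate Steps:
E(h) = -13 + 3*h (E(h) = -1 + ((-4 + h)*6)/2 = -1 + (-24 + 6*h)/2 = -1 + (-12 + 3*h) = -13 + 3*h)
Y = 50 (Y = -5*(0 - 10) = -5*(-10) = 50)
v(W) = (14 - 2*W)² (v(W) = ((W - (-13 + 3*W)) + 1)² = ((W + (13 - 3*W)) + 1)² = ((13 - 2*W) + 1)² = (14 - 2*W)²)
-83*Y + v(10) = -83*50 + 4*(-7 + 10)² = -4150 + 4*3² = -4150 + 4*9 = -4150 + 36 = -4114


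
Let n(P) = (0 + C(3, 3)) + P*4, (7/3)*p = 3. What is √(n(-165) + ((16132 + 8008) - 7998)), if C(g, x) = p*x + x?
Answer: √758954/7 ≈ 124.45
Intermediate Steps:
p = 9/7 (p = (3/7)*3 = 9/7 ≈ 1.2857)
C(g, x) = 16*x/7 (C(g, x) = 9*x/7 + x = 16*x/7)
n(P) = 48/7 + 4*P (n(P) = (0 + (16/7)*3) + P*4 = (0 + 48/7) + 4*P = 48/7 + 4*P)
√(n(-165) + ((16132 + 8008) - 7998)) = √((48/7 + 4*(-165)) + ((16132 + 8008) - 7998)) = √((48/7 - 660) + (24140 - 7998)) = √(-4572/7 + 16142) = √(108422/7) = √758954/7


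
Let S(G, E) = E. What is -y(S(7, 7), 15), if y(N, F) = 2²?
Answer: -4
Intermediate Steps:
y(N, F) = 4
-y(S(7, 7), 15) = -1*4 = -4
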